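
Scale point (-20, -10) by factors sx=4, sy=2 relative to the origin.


Scaling: (x*sx, y*sy) = (-20*4, -10*2) = (-80, -20)

(-80, -20)


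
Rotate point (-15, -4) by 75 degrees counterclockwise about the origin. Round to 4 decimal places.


x' = -15*cos(75) - -4*sin(75) = -0.0186
y' = -15*sin(75) + -4*cos(75) = -15.5242

(-0.0186, -15.5242)


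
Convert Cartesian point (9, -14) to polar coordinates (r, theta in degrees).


r = sqrt(9^2 + (-14)^2) = 16.6433
theta = atan2(-14, 9) = 302.7352 degrees

r = 16.6433, theta = 302.7352 degrees


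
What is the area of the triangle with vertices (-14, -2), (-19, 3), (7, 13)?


Area = |x1(y2-y3) + x2(y3-y1) + x3(y1-y2)| / 2
= |-14*(3-13) + -19*(13--2) + 7*(-2-3)| / 2
= 90

90


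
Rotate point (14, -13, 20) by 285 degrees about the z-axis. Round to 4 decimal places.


x' = 14*cos(285) - -13*sin(285) = -8.9336
y' = 14*sin(285) + -13*cos(285) = -16.8876
z' = 20

(-8.9336, -16.8876, 20)


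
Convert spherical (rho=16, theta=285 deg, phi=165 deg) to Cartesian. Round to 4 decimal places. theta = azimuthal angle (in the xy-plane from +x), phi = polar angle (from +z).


x = 16 * sin(165) * cos(285) = 1.0718
y = 16 * sin(165) * sin(285) = -4
z = 16 * cos(165) = -15.4548

(1.0718, -4, -15.4548)


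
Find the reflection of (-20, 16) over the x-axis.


Reflection across x-axis: (x, y) -> (x, -y)
(-20, 16) -> (-20, -16)

(-20, -16)


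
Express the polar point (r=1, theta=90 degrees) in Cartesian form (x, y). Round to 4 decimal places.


x = 1 * cos(90) = 0
y = 1 * sin(90) = 1

(0, 1)


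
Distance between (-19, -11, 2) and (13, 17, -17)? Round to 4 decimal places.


d = sqrt((13--19)^2 + (17--11)^2 + (-17-2)^2) = 46.5725

46.5725


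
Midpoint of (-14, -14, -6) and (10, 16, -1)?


Midpoint = ((-14+10)/2, (-14+16)/2, (-6+-1)/2) = (-2, 1, -3.5)

(-2, 1, -3.5)


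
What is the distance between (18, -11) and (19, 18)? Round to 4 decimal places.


d = sqrt((19-18)^2 + (18--11)^2) = 29.0172

29.0172


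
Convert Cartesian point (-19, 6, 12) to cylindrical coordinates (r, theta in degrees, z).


r = sqrt((-19)^2 + 6^2) = 19.9249
theta = atan2(6, -19) = 162.4744 deg
z = 12

r = 19.9249, theta = 162.4744 deg, z = 12


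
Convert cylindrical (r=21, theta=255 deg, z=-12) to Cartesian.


x = 21 * cos(255) = -5.4352
y = 21 * sin(255) = -20.2844
z = -12

(-5.4352, -20.2844, -12)


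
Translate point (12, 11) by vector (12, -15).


Translation: (x+dx, y+dy) = (12+12, 11+-15) = (24, -4)

(24, -4)


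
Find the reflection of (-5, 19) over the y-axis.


Reflection across y-axis: (x, y) -> (-x, y)
(-5, 19) -> (5, 19)

(5, 19)


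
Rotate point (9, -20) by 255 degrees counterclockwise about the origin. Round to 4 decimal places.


x' = 9*cos(255) - -20*sin(255) = -21.6479
y' = 9*sin(255) + -20*cos(255) = -3.517

(-21.6479, -3.517)


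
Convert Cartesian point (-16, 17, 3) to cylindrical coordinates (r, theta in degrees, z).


r = sqrt((-16)^2 + 17^2) = 23.3452
theta = atan2(17, -16) = 133.2643 deg
z = 3

r = 23.3452, theta = 133.2643 deg, z = 3


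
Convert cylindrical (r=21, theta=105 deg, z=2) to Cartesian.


x = 21 * cos(105) = -5.4352
y = 21 * sin(105) = 20.2844
z = 2

(-5.4352, 20.2844, 2)


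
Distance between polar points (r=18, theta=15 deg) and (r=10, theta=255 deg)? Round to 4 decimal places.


d = sqrt(r1^2 + r2^2 - 2*r1*r2*cos(t2-t1))
d = sqrt(18^2 + 10^2 - 2*18*10*cos(255-15)) = 24.5764

24.5764


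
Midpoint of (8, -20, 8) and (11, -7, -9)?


Midpoint = ((8+11)/2, (-20+-7)/2, (8+-9)/2) = (9.5, -13.5, -0.5)

(9.5, -13.5, -0.5)


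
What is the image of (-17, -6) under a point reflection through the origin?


Reflection through origin: (x, y) -> (-x, -y)
(-17, -6) -> (17, 6)

(17, 6)


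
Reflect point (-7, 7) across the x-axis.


Reflection across x-axis: (x, y) -> (x, -y)
(-7, 7) -> (-7, -7)

(-7, -7)


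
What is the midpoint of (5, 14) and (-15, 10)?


Midpoint = ((5+-15)/2, (14+10)/2) = (-5, 12)

(-5, 12)


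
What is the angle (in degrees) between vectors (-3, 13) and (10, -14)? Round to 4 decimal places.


dot = -3*10 + 13*-14 = -212
|u| = 13.3417, |v| = 17.2047
cos(angle) = -0.9236
angle = 157.4569 degrees

157.4569 degrees


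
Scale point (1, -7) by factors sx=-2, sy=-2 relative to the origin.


Scaling: (x*sx, y*sy) = (1*-2, -7*-2) = (-2, 14)

(-2, 14)


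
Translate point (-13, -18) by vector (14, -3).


Translation: (x+dx, y+dy) = (-13+14, -18+-3) = (1, -21)

(1, -21)


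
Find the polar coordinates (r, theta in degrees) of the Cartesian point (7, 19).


r = sqrt(7^2 + 19^2) = 20.2485
theta = atan2(19, 7) = 69.7751 degrees

r = 20.2485, theta = 69.7751 degrees


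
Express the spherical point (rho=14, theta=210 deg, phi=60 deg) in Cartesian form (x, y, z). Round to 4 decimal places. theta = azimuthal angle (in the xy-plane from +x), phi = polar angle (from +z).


x = 14 * sin(60) * cos(210) = -10.5
y = 14 * sin(60) * sin(210) = -6.0622
z = 14 * cos(60) = 7

(-10.5, -6.0622, 7)


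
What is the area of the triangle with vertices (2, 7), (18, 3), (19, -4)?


Area = |x1(y2-y3) + x2(y3-y1) + x3(y1-y2)| / 2
= |2*(3--4) + 18*(-4-7) + 19*(7-3)| / 2
= 54

54


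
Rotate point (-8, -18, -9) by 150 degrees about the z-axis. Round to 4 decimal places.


x' = -8*cos(150) - -18*sin(150) = 15.9282
y' = -8*sin(150) + -18*cos(150) = 11.5885
z' = -9

(15.9282, 11.5885, -9)


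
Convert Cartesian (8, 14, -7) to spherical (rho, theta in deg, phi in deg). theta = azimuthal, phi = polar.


rho = sqrt(8^2 + 14^2 + (-7)^2) = 17.5784
theta = atan2(14, 8) = 60.2551 deg
phi = acos(-7/17.5784) = 113.4667 deg

rho = 17.5784, theta = 60.2551 deg, phi = 113.4667 deg


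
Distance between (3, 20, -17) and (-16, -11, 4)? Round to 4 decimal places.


d = sqrt((-16-3)^2 + (-11-20)^2 + (4--17)^2) = 41.9881

41.9881


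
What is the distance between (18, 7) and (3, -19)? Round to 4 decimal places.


d = sqrt((3-18)^2 + (-19-7)^2) = 30.0167

30.0167


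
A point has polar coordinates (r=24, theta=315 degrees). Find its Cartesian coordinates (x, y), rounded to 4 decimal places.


x = 24 * cos(315) = 16.9706
y = 24 * sin(315) = -16.9706

(16.9706, -16.9706)


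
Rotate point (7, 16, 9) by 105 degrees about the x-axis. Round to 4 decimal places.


x' = 7
y' = 16*cos(105) - 9*sin(105) = -12.8344
z' = 16*sin(105) + 9*cos(105) = 13.1254

(7, -12.8344, 13.1254)


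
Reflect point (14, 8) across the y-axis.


Reflection across y-axis: (x, y) -> (-x, y)
(14, 8) -> (-14, 8)

(-14, 8)


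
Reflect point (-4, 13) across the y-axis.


Reflection across y-axis: (x, y) -> (-x, y)
(-4, 13) -> (4, 13)

(4, 13)


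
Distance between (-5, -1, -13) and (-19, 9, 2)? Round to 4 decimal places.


d = sqrt((-19--5)^2 + (9--1)^2 + (2--13)^2) = 22.8254

22.8254


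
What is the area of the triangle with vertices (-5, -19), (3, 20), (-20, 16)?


Area = |x1(y2-y3) + x2(y3-y1) + x3(y1-y2)| / 2
= |-5*(20-16) + 3*(16--19) + -20*(-19-20)| / 2
= 432.5

432.5


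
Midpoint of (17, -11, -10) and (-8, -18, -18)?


Midpoint = ((17+-8)/2, (-11+-18)/2, (-10+-18)/2) = (4.5, -14.5, -14)

(4.5, -14.5, -14)


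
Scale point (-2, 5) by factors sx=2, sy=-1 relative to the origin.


Scaling: (x*sx, y*sy) = (-2*2, 5*-1) = (-4, -5)

(-4, -5)


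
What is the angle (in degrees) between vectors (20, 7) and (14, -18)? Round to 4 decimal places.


dot = 20*14 + 7*-18 = 154
|u| = 21.1896, |v| = 22.8035
cos(angle) = 0.3187
angle = 71.4151 degrees

71.4151 degrees


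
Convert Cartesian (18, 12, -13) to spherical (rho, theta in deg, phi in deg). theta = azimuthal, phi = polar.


rho = sqrt(18^2 + 12^2 + (-13)^2) = 25.2389
theta = atan2(12, 18) = 33.6901 deg
phi = acos(-13/25.2389) = 121.0027 deg

rho = 25.2389, theta = 33.6901 deg, phi = 121.0027 deg


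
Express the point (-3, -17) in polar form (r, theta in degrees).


r = sqrt((-3)^2 + (-17)^2) = 17.2627
theta = atan2(-17, -3) = 259.992 degrees

r = 17.2627, theta = 259.992 degrees


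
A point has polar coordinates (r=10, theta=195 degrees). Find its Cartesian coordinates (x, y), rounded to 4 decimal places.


x = 10 * cos(195) = -9.6593
y = 10 * sin(195) = -2.5882

(-9.6593, -2.5882)


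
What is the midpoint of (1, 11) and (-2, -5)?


Midpoint = ((1+-2)/2, (11+-5)/2) = (-0.5, 3)

(-0.5, 3)


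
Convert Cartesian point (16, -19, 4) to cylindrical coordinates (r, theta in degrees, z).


r = sqrt(16^2 + (-19)^2) = 24.8395
theta = atan2(-19, 16) = 310.1009 deg
z = 4

r = 24.8395, theta = 310.1009 deg, z = 4


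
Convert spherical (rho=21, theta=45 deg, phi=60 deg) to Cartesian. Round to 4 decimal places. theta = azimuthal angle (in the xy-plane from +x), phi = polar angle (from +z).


x = 21 * sin(60) * cos(45) = 12.8598
y = 21 * sin(60) * sin(45) = 12.8598
z = 21 * cos(60) = 10.5

(12.8598, 12.8598, 10.5)


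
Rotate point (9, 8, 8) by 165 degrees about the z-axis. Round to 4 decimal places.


x' = 9*cos(165) - 8*sin(165) = -10.7639
y' = 9*sin(165) + 8*cos(165) = -5.398
z' = 8

(-10.7639, -5.398, 8)


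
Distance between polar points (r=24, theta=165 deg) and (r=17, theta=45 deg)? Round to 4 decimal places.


d = sqrt(r1^2 + r2^2 - 2*r1*r2*cos(t2-t1))
d = sqrt(24^2 + 17^2 - 2*24*17*cos(45-165)) = 35.6791

35.6791


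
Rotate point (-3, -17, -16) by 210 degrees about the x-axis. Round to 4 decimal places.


x' = -3
y' = -17*cos(210) - -16*sin(210) = 6.7224
z' = -17*sin(210) + -16*cos(210) = 22.3564

(-3, 6.7224, 22.3564)


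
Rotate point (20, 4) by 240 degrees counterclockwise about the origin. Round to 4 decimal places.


x' = 20*cos(240) - 4*sin(240) = -6.5359
y' = 20*sin(240) + 4*cos(240) = -19.3205

(-6.5359, -19.3205)


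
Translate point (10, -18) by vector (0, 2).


Translation: (x+dx, y+dy) = (10+0, -18+2) = (10, -16)

(10, -16)


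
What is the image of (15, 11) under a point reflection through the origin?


Reflection through origin: (x, y) -> (-x, -y)
(15, 11) -> (-15, -11)

(-15, -11)


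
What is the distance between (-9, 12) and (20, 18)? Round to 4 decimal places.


d = sqrt((20--9)^2 + (18-12)^2) = 29.6142

29.6142


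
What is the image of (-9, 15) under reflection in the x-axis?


Reflection across x-axis: (x, y) -> (x, -y)
(-9, 15) -> (-9, -15)

(-9, -15)


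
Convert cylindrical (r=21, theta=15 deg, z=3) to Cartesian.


x = 21 * cos(15) = 20.2844
y = 21 * sin(15) = 5.4352
z = 3

(20.2844, 5.4352, 3)


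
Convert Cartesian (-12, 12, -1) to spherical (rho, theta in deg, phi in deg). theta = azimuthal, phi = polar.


rho = sqrt((-12)^2 + 12^2 + (-1)^2) = 17
theta = atan2(12, -12) = 135 deg
phi = acos(-1/17) = 93.3723 deg

rho = 17, theta = 135 deg, phi = 93.3723 deg


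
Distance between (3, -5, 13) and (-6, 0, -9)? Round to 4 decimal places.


d = sqrt((-6-3)^2 + (0--5)^2 + (-9-13)^2) = 24.2899

24.2899


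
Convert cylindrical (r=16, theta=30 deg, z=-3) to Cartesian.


x = 16 * cos(30) = 13.8564
y = 16 * sin(30) = 8
z = -3

(13.8564, 8, -3)


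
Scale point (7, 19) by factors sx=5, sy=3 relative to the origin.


Scaling: (x*sx, y*sy) = (7*5, 19*3) = (35, 57)

(35, 57)


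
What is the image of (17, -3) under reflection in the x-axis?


Reflection across x-axis: (x, y) -> (x, -y)
(17, -3) -> (17, 3)

(17, 3)


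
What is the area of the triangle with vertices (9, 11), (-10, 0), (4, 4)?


Area = |x1(y2-y3) + x2(y3-y1) + x3(y1-y2)| / 2
= |9*(0-4) + -10*(4-11) + 4*(11-0)| / 2
= 39

39


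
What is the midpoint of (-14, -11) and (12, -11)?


Midpoint = ((-14+12)/2, (-11+-11)/2) = (-1, -11)

(-1, -11)


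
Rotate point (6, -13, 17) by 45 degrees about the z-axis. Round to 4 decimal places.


x' = 6*cos(45) - -13*sin(45) = 13.435
y' = 6*sin(45) + -13*cos(45) = -4.9497
z' = 17

(13.435, -4.9497, 17)


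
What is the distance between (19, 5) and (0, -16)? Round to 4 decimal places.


d = sqrt((0-19)^2 + (-16-5)^2) = 28.3196

28.3196


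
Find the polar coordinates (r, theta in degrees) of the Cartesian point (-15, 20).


r = sqrt((-15)^2 + 20^2) = 25
theta = atan2(20, -15) = 126.8699 degrees

r = 25, theta = 126.8699 degrees


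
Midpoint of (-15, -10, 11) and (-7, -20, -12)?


Midpoint = ((-15+-7)/2, (-10+-20)/2, (11+-12)/2) = (-11, -15, -0.5)

(-11, -15, -0.5)


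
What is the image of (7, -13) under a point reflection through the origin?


Reflection through origin: (x, y) -> (-x, -y)
(7, -13) -> (-7, 13)

(-7, 13)


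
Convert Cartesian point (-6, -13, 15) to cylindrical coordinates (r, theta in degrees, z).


r = sqrt((-6)^2 + (-13)^2) = 14.3178
theta = atan2(-13, -6) = 245.2249 deg
z = 15

r = 14.3178, theta = 245.2249 deg, z = 15


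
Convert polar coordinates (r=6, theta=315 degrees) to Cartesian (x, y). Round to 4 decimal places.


x = 6 * cos(315) = 4.2426
y = 6 * sin(315) = -4.2426

(4.2426, -4.2426)


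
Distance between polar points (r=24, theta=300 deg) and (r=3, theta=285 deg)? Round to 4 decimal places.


d = sqrt(r1^2 + r2^2 - 2*r1*r2*cos(t2-t1))
d = sqrt(24^2 + 3^2 - 2*24*3*cos(285-300)) = 21.1165

21.1165


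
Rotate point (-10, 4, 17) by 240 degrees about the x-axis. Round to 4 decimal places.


x' = -10
y' = 4*cos(240) - 17*sin(240) = 12.7224
z' = 4*sin(240) + 17*cos(240) = -11.9641

(-10, 12.7224, -11.9641)


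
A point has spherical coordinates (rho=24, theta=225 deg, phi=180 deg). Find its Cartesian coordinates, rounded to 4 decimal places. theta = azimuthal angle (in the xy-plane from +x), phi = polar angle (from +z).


x = 24 * sin(180) * cos(225) = 0
y = 24 * sin(180) * sin(225) = 0
z = 24 * cos(180) = -24

(0, 0, -24)


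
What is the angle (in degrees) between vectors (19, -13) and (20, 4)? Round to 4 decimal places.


dot = 19*20 + -13*4 = 328
|u| = 23.0217, |v| = 20.3961
cos(angle) = 0.6985
angle = 45.6903 degrees

45.6903 degrees


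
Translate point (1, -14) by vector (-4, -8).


Translation: (x+dx, y+dy) = (1+-4, -14+-8) = (-3, -22)

(-3, -22)


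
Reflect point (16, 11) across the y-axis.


Reflection across y-axis: (x, y) -> (-x, y)
(16, 11) -> (-16, 11)

(-16, 11)


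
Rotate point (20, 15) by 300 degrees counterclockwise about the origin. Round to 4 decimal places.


x' = 20*cos(300) - 15*sin(300) = 22.9904
y' = 20*sin(300) + 15*cos(300) = -9.8205

(22.9904, -9.8205)


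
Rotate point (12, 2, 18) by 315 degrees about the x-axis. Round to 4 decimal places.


x' = 12
y' = 2*cos(315) - 18*sin(315) = 14.1421
z' = 2*sin(315) + 18*cos(315) = 11.3137

(12, 14.1421, 11.3137)


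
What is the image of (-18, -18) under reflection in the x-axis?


Reflection across x-axis: (x, y) -> (x, -y)
(-18, -18) -> (-18, 18)

(-18, 18)


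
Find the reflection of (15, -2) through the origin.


Reflection through origin: (x, y) -> (-x, -y)
(15, -2) -> (-15, 2)

(-15, 2)


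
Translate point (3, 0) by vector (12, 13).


Translation: (x+dx, y+dy) = (3+12, 0+13) = (15, 13)

(15, 13)


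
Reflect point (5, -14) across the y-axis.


Reflection across y-axis: (x, y) -> (-x, y)
(5, -14) -> (-5, -14)

(-5, -14)


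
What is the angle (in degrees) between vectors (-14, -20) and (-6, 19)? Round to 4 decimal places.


dot = -14*-6 + -20*19 = -296
|u| = 24.4131, |v| = 19.9249
cos(angle) = -0.6085
angle = 127.4824 degrees

127.4824 degrees


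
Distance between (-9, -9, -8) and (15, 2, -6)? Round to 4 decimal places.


d = sqrt((15--9)^2 + (2--9)^2 + (-6--8)^2) = 26.4764

26.4764


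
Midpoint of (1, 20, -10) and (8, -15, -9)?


Midpoint = ((1+8)/2, (20+-15)/2, (-10+-9)/2) = (4.5, 2.5, -9.5)

(4.5, 2.5, -9.5)


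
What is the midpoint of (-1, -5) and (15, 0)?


Midpoint = ((-1+15)/2, (-5+0)/2) = (7, -2.5)

(7, -2.5)


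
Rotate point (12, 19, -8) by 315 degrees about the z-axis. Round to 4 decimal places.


x' = 12*cos(315) - 19*sin(315) = 21.9203
y' = 12*sin(315) + 19*cos(315) = 4.9497
z' = -8

(21.9203, 4.9497, -8)


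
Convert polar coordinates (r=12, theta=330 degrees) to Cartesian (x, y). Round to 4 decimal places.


x = 12 * cos(330) = 10.3923
y = 12 * sin(330) = -6

(10.3923, -6)


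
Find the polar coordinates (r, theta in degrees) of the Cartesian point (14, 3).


r = sqrt(14^2 + 3^2) = 14.3178
theta = atan2(3, 14) = 12.0948 degrees

r = 14.3178, theta = 12.0948 degrees


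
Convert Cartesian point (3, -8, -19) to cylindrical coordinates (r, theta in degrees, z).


r = sqrt(3^2 + (-8)^2) = 8.544
theta = atan2(-8, 3) = 290.556 deg
z = -19

r = 8.544, theta = 290.556 deg, z = -19


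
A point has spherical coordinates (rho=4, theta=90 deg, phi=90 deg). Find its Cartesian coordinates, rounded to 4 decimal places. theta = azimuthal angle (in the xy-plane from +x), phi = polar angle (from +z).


x = 4 * sin(90) * cos(90) = 0
y = 4 * sin(90) * sin(90) = 4
z = 4 * cos(90) = 0

(0, 4, 0)


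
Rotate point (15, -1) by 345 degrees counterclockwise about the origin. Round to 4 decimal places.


x' = 15*cos(345) - -1*sin(345) = 14.2301
y' = 15*sin(345) + -1*cos(345) = -4.8482

(14.2301, -4.8482)


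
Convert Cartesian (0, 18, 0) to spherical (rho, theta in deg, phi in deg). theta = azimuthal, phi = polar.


rho = sqrt(0^2 + 18^2 + 0^2) = 18
theta = atan2(18, 0) = 90 deg
phi = acos(0/18) = 90 deg

rho = 18, theta = 90 deg, phi = 90 deg


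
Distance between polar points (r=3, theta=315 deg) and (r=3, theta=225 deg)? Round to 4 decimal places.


d = sqrt(r1^2 + r2^2 - 2*r1*r2*cos(t2-t1))
d = sqrt(3^2 + 3^2 - 2*3*3*cos(225-315)) = 4.2426

4.2426


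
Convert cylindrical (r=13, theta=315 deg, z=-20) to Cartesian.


x = 13 * cos(315) = 9.1924
y = 13 * sin(315) = -9.1924
z = -20

(9.1924, -9.1924, -20)


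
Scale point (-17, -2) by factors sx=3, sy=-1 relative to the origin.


Scaling: (x*sx, y*sy) = (-17*3, -2*-1) = (-51, 2)

(-51, 2)


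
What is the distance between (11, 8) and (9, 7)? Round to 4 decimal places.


d = sqrt((9-11)^2 + (7-8)^2) = 2.2361

2.2361


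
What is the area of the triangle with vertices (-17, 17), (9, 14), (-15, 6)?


Area = |x1(y2-y3) + x2(y3-y1) + x3(y1-y2)| / 2
= |-17*(14-6) + 9*(6-17) + -15*(17-14)| / 2
= 140

140


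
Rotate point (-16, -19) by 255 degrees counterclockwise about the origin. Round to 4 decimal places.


x' = -16*cos(255) - -19*sin(255) = -14.2115
y' = -16*sin(255) + -19*cos(255) = 20.3724

(-14.2115, 20.3724)


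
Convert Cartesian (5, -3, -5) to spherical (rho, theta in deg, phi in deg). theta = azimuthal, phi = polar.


rho = sqrt(5^2 + (-3)^2 + (-5)^2) = 7.6811
theta = atan2(-3, 5) = 329.0362 deg
phi = acos(-5/7.6811) = 130.6129 deg

rho = 7.6811, theta = 329.0362 deg, phi = 130.6129 deg


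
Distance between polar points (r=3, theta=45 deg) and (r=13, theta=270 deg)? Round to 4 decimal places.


d = sqrt(r1^2 + r2^2 - 2*r1*r2*cos(t2-t1))
d = sqrt(3^2 + 13^2 - 2*3*13*cos(270-45)) = 15.2694

15.2694


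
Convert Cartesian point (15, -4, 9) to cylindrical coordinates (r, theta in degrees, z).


r = sqrt(15^2 + (-4)^2) = 15.5242
theta = atan2(-4, 15) = 345.0686 deg
z = 9

r = 15.5242, theta = 345.0686 deg, z = 9


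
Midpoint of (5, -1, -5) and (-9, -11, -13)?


Midpoint = ((5+-9)/2, (-1+-11)/2, (-5+-13)/2) = (-2, -6, -9)

(-2, -6, -9)


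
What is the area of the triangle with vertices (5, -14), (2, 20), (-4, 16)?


Area = |x1(y2-y3) + x2(y3-y1) + x3(y1-y2)| / 2
= |5*(20-16) + 2*(16--14) + -4*(-14-20)| / 2
= 108

108


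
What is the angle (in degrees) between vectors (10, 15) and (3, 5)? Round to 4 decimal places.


dot = 10*3 + 15*5 = 105
|u| = 18.0278, |v| = 5.831
cos(angle) = 0.9989
angle = 2.7263 degrees

2.7263 degrees


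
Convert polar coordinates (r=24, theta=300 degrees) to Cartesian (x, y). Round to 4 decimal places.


x = 24 * cos(300) = 12
y = 24 * sin(300) = -20.7846

(12, -20.7846)


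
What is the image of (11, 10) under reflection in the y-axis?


Reflection across y-axis: (x, y) -> (-x, y)
(11, 10) -> (-11, 10)

(-11, 10)


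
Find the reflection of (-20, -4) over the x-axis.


Reflection across x-axis: (x, y) -> (x, -y)
(-20, -4) -> (-20, 4)

(-20, 4)


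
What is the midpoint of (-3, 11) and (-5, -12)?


Midpoint = ((-3+-5)/2, (11+-12)/2) = (-4, -0.5)

(-4, -0.5)


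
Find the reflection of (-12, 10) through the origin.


Reflection through origin: (x, y) -> (-x, -y)
(-12, 10) -> (12, -10)

(12, -10)


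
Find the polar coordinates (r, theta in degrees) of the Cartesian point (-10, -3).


r = sqrt((-10)^2 + (-3)^2) = 10.4403
theta = atan2(-3, -10) = 196.6992 degrees

r = 10.4403, theta = 196.6992 degrees


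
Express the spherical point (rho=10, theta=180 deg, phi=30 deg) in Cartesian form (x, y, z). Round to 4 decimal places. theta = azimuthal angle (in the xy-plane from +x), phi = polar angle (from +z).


x = 10 * sin(30) * cos(180) = -5
y = 10 * sin(30) * sin(180) = 0
z = 10 * cos(30) = 8.6603

(-5, 0, 8.6603)


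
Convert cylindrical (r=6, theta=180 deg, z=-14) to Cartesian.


x = 6 * cos(180) = -6
y = 6 * sin(180) = 0
z = -14

(-6, 0, -14)


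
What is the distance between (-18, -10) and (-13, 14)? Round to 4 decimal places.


d = sqrt((-13--18)^2 + (14--10)^2) = 24.5153

24.5153


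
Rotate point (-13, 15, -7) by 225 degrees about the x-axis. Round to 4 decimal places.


x' = -13
y' = 15*cos(225) - -7*sin(225) = -15.5563
z' = 15*sin(225) + -7*cos(225) = -5.6569

(-13, -15.5563, -5.6569)


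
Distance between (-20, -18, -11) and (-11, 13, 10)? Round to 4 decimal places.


d = sqrt((-11--20)^2 + (13--18)^2 + (10--11)^2) = 38.5097

38.5097


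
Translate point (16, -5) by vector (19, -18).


Translation: (x+dx, y+dy) = (16+19, -5+-18) = (35, -23)

(35, -23)


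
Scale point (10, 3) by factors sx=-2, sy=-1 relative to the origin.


Scaling: (x*sx, y*sy) = (10*-2, 3*-1) = (-20, -3)

(-20, -3)


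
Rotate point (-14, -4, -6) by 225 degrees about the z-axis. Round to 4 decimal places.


x' = -14*cos(225) - -4*sin(225) = 7.0711
y' = -14*sin(225) + -4*cos(225) = 12.7279
z' = -6

(7.0711, 12.7279, -6)


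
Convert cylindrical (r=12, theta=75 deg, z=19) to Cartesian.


x = 12 * cos(75) = 3.1058
y = 12 * sin(75) = 11.5911
z = 19

(3.1058, 11.5911, 19)


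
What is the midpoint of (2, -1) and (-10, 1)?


Midpoint = ((2+-10)/2, (-1+1)/2) = (-4, 0)

(-4, 0)


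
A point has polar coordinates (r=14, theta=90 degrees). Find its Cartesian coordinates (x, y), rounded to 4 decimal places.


x = 14 * cos(90) = 0
y = 14 * sin(90) = 14

(0, 14)


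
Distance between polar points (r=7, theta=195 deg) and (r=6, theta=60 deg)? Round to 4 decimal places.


d = sqrt(r1^2 + r2^2 - 2*r1*r2*cos(t2-t1))
d = sqrt(7^2 + 6^2 - 2*7*6*cos(60-195)) = 12.0165

12.0165


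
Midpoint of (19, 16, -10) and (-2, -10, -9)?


Midpoint = ((19+-2)/2, (16+-10)/2, (-10+-9)/2) = (8.5, 3, -9.5)

(8.5, 3, -9.5)


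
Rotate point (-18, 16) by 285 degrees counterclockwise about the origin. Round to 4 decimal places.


x' = -18*cos(285) - 16*sin(285) = 10.7961
y' = -18*sin(285) + 16*cos(285) = 21.5278

(10.7961, 21.5278)


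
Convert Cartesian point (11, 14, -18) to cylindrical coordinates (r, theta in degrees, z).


r = sqrt(11^2 + 14^2) = 17.8045
theta = atan2(14, 11) = 51.8428 deg
z = -18

r = 17.8045, theta = 51.8428 deg, z = -18


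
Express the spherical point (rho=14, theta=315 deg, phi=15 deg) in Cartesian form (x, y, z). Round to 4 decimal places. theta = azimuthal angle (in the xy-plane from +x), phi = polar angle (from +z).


x = 14 * sin(15) * cos(315) = 2.5622
y = 14 * sin(15) * sin(315) = -2.5622
z = 14 * cos(15) = 13.523

(2.5622, -2.5622, 13.523)


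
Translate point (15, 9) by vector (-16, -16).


Translation: (x+dx, y+dy) = (15+-16, 9+-16) = (-1, -7)

(-1, -7)


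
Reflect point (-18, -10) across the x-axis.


Reflection across x-axis: (x, y) -> (x, -y)
(-18, -10) -> (-18, 10)

(-18, 10)


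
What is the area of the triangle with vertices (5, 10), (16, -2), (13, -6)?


Area = |x1(y2-y3) + x2(y3-y1) + x3(y1-y2)| / 2
= |5*(-2--6) + 16*(-6-10) + 13*(10--2)| / 2
= 40

40


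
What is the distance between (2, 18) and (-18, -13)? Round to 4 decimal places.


d = sqrt((-18-2)^2 + (-13-18)^2) = 36.8917

36.8917


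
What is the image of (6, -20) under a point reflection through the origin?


Reflection through origin: (x, y) -> (-x, -y)
(6, -20) -> (-6, 20)

(-6, 20)


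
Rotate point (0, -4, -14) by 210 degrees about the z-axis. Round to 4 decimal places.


x' = 0*cos(210) - -4*sin(210) = -2
y' = 0*sin(210) + -4*cos(210) = 3.4641
z' = -14

(-2, 3.4641, -14)


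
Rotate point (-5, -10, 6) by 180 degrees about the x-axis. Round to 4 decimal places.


x' = -5
y' = -10*cos(180) - 6*sin(180) = 10
z' = -10*sin(180) + 6*cos(180) = -6

(-5, 10, -6)


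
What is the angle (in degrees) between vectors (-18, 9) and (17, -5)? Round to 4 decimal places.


dot = -18*17 + 9*-5 = -351
|u| = 20.1246, |v| = 17.72
cos(angle) = -0.9843
angle = 169.8245 degrees

169.8245 degrees


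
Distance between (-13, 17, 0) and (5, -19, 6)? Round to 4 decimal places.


d = sqrt((5--13)^2 + (-19-17)^2 + (6-0)^2) = 40.694

40.694


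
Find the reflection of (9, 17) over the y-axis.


Reflection across y-axis: (x, y) -> (-x, y)
(9, 17) -> (-9, 17)

(-9, 17)


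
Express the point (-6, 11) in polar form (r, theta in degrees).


r = sqrt((-6)^2 + 11^2) = 12.53
theta = atan2(11, -6) = 118.6105 degrees

r = 12.53, theta = 118.6105 degrees


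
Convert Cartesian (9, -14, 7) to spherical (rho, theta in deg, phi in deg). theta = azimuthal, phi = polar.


rho = sqrt(9^2 + (-14)^2 + 7^2) = 18.0555
theta = atan2(-14, 9) = 302.7352 deg
phi = acos(7/18.0555) = 67.1889 deg

rho = 18.0555, theta = 302.7352 deg, phi = 67.1889 deg


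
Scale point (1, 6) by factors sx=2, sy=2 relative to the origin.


Scaling: (x*sx, y*sy) = (1*2, 6*2) = (2, 12)

(2, 12)


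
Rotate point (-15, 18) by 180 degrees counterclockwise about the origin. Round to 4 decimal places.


x' = -15*cos(180) - 18*sin(180) = 15
y' = -15*sin(180) + 18*cos(180) = -18

(15, -18)


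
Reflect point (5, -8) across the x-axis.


Reflection across x-axis: (x, y) -> (x, -y)
(5, -8) -> (5, 8)

(5, 8)


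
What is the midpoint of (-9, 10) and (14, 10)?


Midpoint = ((-9+14)/2, (10+10)/2) = (2.5, 10)

(2.5, 10)


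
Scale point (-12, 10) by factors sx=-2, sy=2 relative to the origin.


Scaling: (x*sx, y*sy) = (-12*-2, 10*2) = (24, 20)

(24, 20)


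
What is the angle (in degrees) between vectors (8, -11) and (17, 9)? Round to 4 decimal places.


dot = 8*17 + -11*9 = 37
|u| = 13.6015, |v| = 19.2354
cos(angle) = 0.1414
angle = 81.8699 degrees

81.8699 degrees


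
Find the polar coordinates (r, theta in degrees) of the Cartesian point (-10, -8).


r = sqrt((-10)^2 + (-8)^2) = 12.8062
theta = atan2(-8, -10) = 218.6598 degrees

r = 12.8062, theta = 218.6598 degrees


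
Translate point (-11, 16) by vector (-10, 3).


Translation: (x+dx, y+dy) = (-11+-10, 16+3) = (-21, 19)

(-21, 19)


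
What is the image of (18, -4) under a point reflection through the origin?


Reflection through origin: (x, y) -> (-x, -y)
(18, -4) -> (-18, 4)

(-18, 4)


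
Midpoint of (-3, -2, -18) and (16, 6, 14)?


Midpoint = ((-3+16)/2, (-2+6)/2, (-18+14)/2) = (6.5, 2, -2)

(6.5, 2, -2)


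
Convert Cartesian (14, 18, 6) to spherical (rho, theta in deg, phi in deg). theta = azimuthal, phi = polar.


rho = sqrt(14^2 + 18^2 + 6^2) = 23.5797
theta = atan2(18, 14) = 52.125 deg
phi = acos(6/23.5797) = 75.2586 deg

rho = 23.5797, theta = 52.125 deg, phi = 75.2586 deg


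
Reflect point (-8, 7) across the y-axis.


Reflection across y-axis: (x, y) -> (-x, y)
(-8, 7) -> (8, 7)

(8, 7)


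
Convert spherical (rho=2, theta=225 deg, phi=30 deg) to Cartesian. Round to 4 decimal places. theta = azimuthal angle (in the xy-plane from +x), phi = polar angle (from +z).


x = 2 * sin(30) * cos(225) = -0.7071
y = 2 * sin(30) * sin(225) = -0.7071
z = 2 * cos(30) = 1.7321

(-0.7071, -0.7071, 1.7321)


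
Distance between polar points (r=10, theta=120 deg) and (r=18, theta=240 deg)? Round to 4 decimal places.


d = sqrt(r1^2 + r2^2 - 2*r1*r2*cos(t2-t1))
d = sqrt(10^2 + 18^2 - 2*10*18*cos(240-120)) = 24.5764

24.5764


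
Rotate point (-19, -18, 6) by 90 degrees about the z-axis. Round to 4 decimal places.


x' = -19*cos(90) - -18*sin(90) = 18
y' = -19*sin(90) + -18*cos(90) = -19
z' = 6

(18, -19, 6)


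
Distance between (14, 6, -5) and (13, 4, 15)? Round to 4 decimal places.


d = sqrt((13-14)^2 + (4-6)^2 + (15--5)^2) = 20.1246

20.1246


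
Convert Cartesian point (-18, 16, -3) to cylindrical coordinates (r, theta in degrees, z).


r = sqrt((-18)^2 + 16^2) = 24.0832
theta = atan2(16, -18) = 138.3665 deg
z = -3

r = 24.0832, theta = 138.3665 deg, z = -3


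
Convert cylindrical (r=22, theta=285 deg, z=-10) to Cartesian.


x = 22 * cos(285) = 5.694
y = 22 * sin(285) = -21.2504
z = -10

(5.694, -21.2504, -10)


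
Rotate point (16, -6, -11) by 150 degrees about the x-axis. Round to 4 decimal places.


x' = 16
y' = -6*cos(150) - -11*sin(150) = 10.6962
z' = -6*sin(150) + -11*cos(150) = 6.5263

(16, 10.6962, 6.5263)


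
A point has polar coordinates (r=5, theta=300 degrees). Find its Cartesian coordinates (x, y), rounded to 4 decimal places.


x = 5 * cos(300) = 2.5
y = 5 * sin(300) = -4.3301

(2.5, -4.3301)


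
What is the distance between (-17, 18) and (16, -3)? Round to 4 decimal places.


d = sqrt((16--17)^2 + (-3-18)^2) = 39.1152

39.1152


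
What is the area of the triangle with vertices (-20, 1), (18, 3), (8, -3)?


Area = |x1(y2-y3) + x2(y3-y1) + x3(y1-y2)| / 2
= |-20*(3--3) + 18*(-3-1) + 8*(1-3)| / 2
= 104

104


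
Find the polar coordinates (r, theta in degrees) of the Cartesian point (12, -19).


r = sqrt(12^2 + (-19)^2) = 22.4722
theta = atan2(-19, 12) = 302.2756 degrees

r = 22.4722, theta = 302.2756 degrees


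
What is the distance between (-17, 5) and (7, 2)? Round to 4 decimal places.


d = sqrt((7--17)^2 + (2-5)^2) = 24.1868

24.1868


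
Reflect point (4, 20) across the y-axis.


Reflection across y-axis: (x, y) -> (-x, y)
(4, 20) -> (-4, 20)

(-4, 20)


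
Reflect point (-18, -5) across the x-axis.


Reflection across x-axis: (x, y) -> (x, -y)
(-18, -5) -> (-18, 5)

(-18, 5)


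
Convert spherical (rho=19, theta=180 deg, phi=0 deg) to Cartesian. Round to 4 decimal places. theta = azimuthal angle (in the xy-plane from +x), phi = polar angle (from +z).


x = 19 * sin(0) * cos(180) = 0
y = 19 * sin(0) * sin(180) = 0
z = 19 * cos(0) = 19

(0, 0, 19)


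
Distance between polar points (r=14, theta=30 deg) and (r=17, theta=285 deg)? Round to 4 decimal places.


d = sqrt(r1^2 + r2^2 - 2*r1*r2*cos(t2-t1))
d = sqrt(14^2 + 17^2 - 2*14*17*cos(285-30)) = 24.6617

24.6617


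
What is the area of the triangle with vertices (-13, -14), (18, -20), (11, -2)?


Area = |x1(y2-y3) + x2(y3-y1) + x3(y1-y2)| / 2
= |-13*(-20--2) + 18*(-2--14) + 11*(-14--20)| / 2
= 258

258


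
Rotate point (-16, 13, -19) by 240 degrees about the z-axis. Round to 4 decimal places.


x' = -16*cos(240) - 13*sin(240) = 19.2583
y' = -16*sin(240) + 13*cos(240) = 7.3564
z' = -19

(19.2583, 7.3564, -19)


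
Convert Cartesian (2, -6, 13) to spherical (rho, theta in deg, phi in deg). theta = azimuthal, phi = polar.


rho = sqrt(2^2 + (-6)^2 + 13^2) = 14.4568
theta = atan2(-6, 2) = 288.4349 deg
phi = acos(13/14.4568) = 25.9431 deg

rho = 14.4568, theta = 288.4349 deg, phi = 25.9431 deg


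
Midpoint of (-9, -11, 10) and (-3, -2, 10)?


Midpoint = ((-9+-3)/2, (-11+-2)/2, (10+10)/2) = (-6, -6.5, 10)

(-6, -6.5, 10)


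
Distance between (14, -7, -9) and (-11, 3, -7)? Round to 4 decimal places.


d = sqrt((-11-14)^2 + (3--7)^2 + (-7--9)^2) = 27

27


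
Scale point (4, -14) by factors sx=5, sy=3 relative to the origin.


Scaling: (x*sx, y*sy) = (4*5, -14*3) = (20, -42)

(20, -42)


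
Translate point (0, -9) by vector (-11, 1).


Translation: (x+dx, y+dy) = (0+-11, -9+1) = (-11, -8)

(-11, -8)


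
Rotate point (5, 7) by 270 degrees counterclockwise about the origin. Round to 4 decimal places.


x' = 5*cos(270) - 7*sin(270) = 7
y' = 5*sin(270) + 7*cos(270) = -5

(7, -5)


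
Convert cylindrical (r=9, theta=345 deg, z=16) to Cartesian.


x = 9 * cos(345) = 8.6933
y = 9 * sin(345) = -2.3294
z = 16

(8.6933, -2.3294, 16)


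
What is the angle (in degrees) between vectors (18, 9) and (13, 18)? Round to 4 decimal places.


dot = 18*13 + 9*18 = 396
|u| = 20.1246, |v| = 22.2036
cos(angle) = 0.8862
angle = 27.5973 degrees

27.5973 degrees


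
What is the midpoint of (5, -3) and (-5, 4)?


Midpoint = ((5+-5)/2, (-3+4)/2) = (0, 0.5)

(0, 0.5)


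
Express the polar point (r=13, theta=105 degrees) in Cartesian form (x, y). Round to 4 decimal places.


x = 13 * cos(105) = -3.3646
y = 13 * sin(105) = 12.557

(-3.3646, 12.557)


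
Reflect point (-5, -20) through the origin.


Reflection through origin: (x, y) -> (-x, -y)
(-5, -20) -> (5, 20)

(5, 20)


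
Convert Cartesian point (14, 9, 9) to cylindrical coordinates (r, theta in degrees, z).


r = sqrt(14^2 + 9^2) = 16.6433
theta = atan2(9, 14) = 32.7352 deg
z = 9

r = 16.6433, theta = 32.7352 deg, z = 9


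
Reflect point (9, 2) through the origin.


Reflection through origin: (x, y) -> (-x, -y)
(9, 2) -> (-9, -2)

(-9, -2)


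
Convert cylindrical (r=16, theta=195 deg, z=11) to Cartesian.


x = 16 * cos(195) = -15.4548
y = 16 * sin(195) = -4.1411
z = 11

(-15.4548, -4.1411, 11)


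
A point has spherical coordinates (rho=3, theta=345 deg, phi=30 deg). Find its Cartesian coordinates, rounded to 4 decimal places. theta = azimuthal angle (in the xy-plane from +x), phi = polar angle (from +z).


x = 3 * sin(30) * cos(345) = 1.4489
y = 3 * sin(30) * sin(345) = -0.3882
z = 3 * cos(30) = 2.5981

(1.4489, -0.3882, 2.5981)


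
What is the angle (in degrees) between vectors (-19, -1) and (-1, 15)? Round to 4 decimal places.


dot = -19*-1 + -1*15 = 4
|u| = 19.0263, |v| = 15.0333
cos(angle) = 0.014
angle = 89.1987 degrees

89.1987 degrees


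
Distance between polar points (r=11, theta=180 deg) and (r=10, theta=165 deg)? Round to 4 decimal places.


d = sqrt(r1^2 + r2^2 - 2*r1*r2*cos(t2-t1))
d = sqrt(11^2 + 10^2 - 2*11*10*cos(165-180)) = 2.9148

2.9148


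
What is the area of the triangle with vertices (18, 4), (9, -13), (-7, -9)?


Area = |x1(y2-y3) + x2(y3-y1) + x3(y1-y2)| / 2
= |18*(-13--9) + 9*(-9-4) + -7*(4--13)| / 2
= 154

154


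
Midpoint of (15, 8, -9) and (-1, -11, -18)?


Midpoint = ((15+-1)/2, (8+-11)/2, (-9+-18)/2) = (7, -1.5, -13.5)

(7, -1.5, -13.5)


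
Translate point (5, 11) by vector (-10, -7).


Translation: (x+dx, y+dy) = (5+-10, 11+-7) = (-5, 4)

(-5, 4)


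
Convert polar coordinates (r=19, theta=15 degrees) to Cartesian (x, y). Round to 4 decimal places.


x = 19 * cos(15) = 18.3526
y = 19 * sin(15) = 4.9176

(18.3526, 4.9176)


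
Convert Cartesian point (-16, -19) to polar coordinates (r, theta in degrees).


r = sqrt((-16)^2 + (-19)^2) = 24.8395
theta = atan2(-19, -16) = 229.8991 degrees

r = 24.8395, theta = 229.8991 degrees


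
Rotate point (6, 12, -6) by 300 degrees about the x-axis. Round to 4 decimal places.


x' = 6
y' = 12*cos(300) - -6*sin(300) = 0.8038
z' = 12*sin(300) + -6*cos(300) = -13.3923

(6, 0.8038, -13.3923)


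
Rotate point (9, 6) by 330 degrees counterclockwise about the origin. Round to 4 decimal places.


x' = 9*cos(330) - 6*sin(330) = 10.7942
y' = 9*sin(330) + 6*cos(330) = 0.6962

(10.7942, 0.6962)


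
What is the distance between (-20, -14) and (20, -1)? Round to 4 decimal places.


d = sqrt((20--20)^2 + (-1--14)^2) = 42.0595

42.0595


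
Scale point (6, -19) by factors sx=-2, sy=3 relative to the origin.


Scaling: (x*sx, y*sy) = (6*-2, -19*3) = (-12, -57)

(-12, -57)


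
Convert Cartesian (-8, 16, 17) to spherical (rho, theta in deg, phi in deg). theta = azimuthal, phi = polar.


rho = sqrt((-8)^2 + 16^2 + 17^2) = 24.6779
theta = atan2(16, -8) = 116.5651 deg
phi = acos(17/24.6779) = 46.4589 deg

rho = 24.6779, theta = 116.5651 deg, phi = 46.4589 deg


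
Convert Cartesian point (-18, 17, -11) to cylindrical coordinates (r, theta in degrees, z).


r = sqrt((-18)^2 + 17^2) = 24.7588
theta = atan2(17, -18) = 136.6366 deg
z = -11

r = 24.7588, theta = 136.6366 deg, z = -11


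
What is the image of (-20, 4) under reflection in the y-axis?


Reflection across y-axis: (x, y) -> (-x, y)
(-20, 4) -> (20, 4)

(20, 4)


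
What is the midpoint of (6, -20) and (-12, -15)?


Midpoint = ((6+-12)/2, (-20+-15)/2) = (-3, -17.5)

(-3, -17.5)


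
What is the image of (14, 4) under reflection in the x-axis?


Reflection across x-axis: (x, y) -> (x, -y)
(14, 4) -> (14, -4)

(14, -4)


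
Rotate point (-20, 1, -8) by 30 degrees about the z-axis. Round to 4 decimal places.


x' = -20*cos(30) - 1*sin(30) = -17.8205
y' = -20*sin(30) + 1*cos(30) = -9.134
z' = -8

(-17.8205, -9.134, -8)


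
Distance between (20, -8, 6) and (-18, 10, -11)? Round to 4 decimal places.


d = sqrt((-18-20)^2 + (10--8)^2 + (-11-6)^2) = 45.3542

45.3542


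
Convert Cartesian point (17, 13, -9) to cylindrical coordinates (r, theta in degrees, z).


r = sqrt(17^2 + 13^2) = 21.4009
theta = atan2(13, 17) = 37.4054 deg
z = -9

r = 21.4009, theta = 37.4054 deg, z = -9


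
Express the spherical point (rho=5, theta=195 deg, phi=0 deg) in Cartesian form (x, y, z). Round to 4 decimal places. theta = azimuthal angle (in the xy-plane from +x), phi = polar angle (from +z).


x = 5 * sin(0) * cos(195) = 0
y = 5 * sin(0) * sin(195) = 0
z = 5 * cos(0) = 5

(0, 0, 5)


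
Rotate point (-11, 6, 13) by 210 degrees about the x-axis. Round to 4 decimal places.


x' = -11
y' = 6*cos(210) - 13*sin(210) = 1.3038
z' = 6*sin(210) + 13*cos(210) = -14.2583

(-11, 1.3038, -14.2583)


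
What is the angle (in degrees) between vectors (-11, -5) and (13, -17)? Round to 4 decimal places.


dot = -11*13 + -5*-17 = -58
|u| = 12.083, |v| = 21.4009
cos(angle) = -0.2243
angle = 102.9614 degrees

102.9614 degrees


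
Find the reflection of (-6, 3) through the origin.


Reflection through origin: (x, y) -> (-x, -y)
(-6, 3) -> (6, -3)

(6, -3)


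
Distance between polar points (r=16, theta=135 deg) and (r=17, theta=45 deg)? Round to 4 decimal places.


d = sqrt(r1^2 + r2^2 - 2*r1*r2*cos(t2-t1))
d = sqrt(16^2 + 17^2 - 2*16*17*cos(45-135)) = 23.3452

23.3452


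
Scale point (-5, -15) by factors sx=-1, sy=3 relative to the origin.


Scaling: (x*sx, y*sy) = (-5*-1, -15*3) = (5, -45)

(5, -45)


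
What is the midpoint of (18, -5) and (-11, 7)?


Midpoint = ((18+-11)/2, (-5+7)/2) = (3.5, 1)

(3.5, 1)


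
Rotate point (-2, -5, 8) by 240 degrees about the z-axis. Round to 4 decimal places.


x' = -2*cos(240) - -5*sin(240) = -3.3301
y' = -2*sin(240) + -5*cos(240) = 4.2321
z' = 8

(-3.3301, 4.2321, 8)


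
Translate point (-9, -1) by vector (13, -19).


Translation: (x+dx, y+dy) = (-9+13, -1+-19) = (4, -20)

(4, -20)


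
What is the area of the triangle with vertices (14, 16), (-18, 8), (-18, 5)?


Area = |x1(y2-y3) + x2(y3-y1) + x3(y1-y2)| / 2
= |14*(8-5) + -18*(5-16) + -18*(16-8)| / 2
= 48

48
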